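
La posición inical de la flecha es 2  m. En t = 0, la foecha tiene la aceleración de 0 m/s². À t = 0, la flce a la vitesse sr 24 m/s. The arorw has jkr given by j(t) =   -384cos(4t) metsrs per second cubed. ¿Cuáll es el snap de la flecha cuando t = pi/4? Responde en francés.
Pour résoudre ceci, nous devons prendre 1 dérivée de notre équation du jerk j(t) = -384·cos(4·t). En dérivant le jerk, nous obtenons le snap: s(t) = 1536·sin(4·t). Nous avons le snap s(t) = 1536·sin(4·t). En substituant t = pi/4: s(pi/4) = 0.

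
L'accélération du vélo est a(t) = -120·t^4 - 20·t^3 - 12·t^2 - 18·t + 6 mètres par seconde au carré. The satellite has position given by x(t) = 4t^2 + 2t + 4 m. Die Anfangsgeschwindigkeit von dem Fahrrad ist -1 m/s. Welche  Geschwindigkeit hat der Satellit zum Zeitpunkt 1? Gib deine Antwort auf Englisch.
To solve this, we need to take 1 derivative of our position equation x(t) = 4·t^2 + 2·t + 4. Taking d/dt of x(t), we find v(t) = 8·t + 2. From the given velocity equation v(t) = 8·t + 2, we substitute t = 1 to get v = 10.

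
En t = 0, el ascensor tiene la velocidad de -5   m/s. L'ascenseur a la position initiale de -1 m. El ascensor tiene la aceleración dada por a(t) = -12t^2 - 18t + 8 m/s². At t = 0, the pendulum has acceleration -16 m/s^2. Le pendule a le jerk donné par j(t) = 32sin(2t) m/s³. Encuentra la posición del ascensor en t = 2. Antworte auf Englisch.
To find the answer, we compute 2 antiderivatives of a(t) = -12·t^2 - 18·t + 8. Integrating acceleration and using the initial condition v(0) = -5, we get v(t) = -4·t^3 - 9·t^2 + 8·t - 5. Integrating velocity and using the initial condition x(0) = -1, we get x(t) = -t^4 - 3·t^3 + 4·t^2 - 5·t - 1. From the given position equation x(t) = -t^4 - 3·t^3 + 4·t^2 - 5·t - 1, we substitute t = 2 to get x = -35.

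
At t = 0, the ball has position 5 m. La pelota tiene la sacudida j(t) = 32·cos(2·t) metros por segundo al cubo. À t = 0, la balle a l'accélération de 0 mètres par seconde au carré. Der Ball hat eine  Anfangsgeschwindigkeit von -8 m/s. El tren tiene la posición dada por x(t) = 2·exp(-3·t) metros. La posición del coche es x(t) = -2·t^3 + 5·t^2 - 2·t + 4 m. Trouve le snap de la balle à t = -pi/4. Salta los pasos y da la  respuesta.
s(-pi/4) = 64.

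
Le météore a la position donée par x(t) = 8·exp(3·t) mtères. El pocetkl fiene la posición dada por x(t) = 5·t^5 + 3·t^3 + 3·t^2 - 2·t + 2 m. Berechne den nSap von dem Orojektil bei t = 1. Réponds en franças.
Pour résoudre ceci, nous devons prendre 4 dérivées de notre équation de la position x(t) = 5·t^5 + 3·t^3 + 3·t^2 - 2·t + 2. En prenant d/dt de x(t), nous trouvons v(t) = 25·t^4 + 9·t^2 + 6·t - 2. En prenant d/dt de v(t), nous trouvons a(t) = 100·t^3 + 18·t + 6. La dérivée de l'accélération donne le jerk: j(t) = 300·t^2 + 18. En prenant d/dt de j(t), nous trouvons s(t) = 600·t. De l'équation du snap s(t) = 600·t, nous substituons t = 1 pour obtenir s = 600.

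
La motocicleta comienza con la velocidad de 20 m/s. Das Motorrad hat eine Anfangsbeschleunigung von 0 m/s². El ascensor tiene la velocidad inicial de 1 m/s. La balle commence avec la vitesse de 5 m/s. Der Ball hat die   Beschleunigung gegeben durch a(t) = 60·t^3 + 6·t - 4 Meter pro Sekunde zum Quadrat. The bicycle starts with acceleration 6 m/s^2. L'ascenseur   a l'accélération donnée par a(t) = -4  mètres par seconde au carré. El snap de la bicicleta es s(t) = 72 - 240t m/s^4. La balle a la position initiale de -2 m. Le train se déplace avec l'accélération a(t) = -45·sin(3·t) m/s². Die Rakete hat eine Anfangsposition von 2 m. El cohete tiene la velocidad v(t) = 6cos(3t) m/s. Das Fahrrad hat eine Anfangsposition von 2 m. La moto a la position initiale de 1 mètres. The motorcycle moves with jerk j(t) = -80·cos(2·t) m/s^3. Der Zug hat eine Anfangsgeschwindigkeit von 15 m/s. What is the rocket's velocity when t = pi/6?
We have velocity v(t) = 6·cos(3·t). Substituting t = pi/6: v(pi/6) = 0.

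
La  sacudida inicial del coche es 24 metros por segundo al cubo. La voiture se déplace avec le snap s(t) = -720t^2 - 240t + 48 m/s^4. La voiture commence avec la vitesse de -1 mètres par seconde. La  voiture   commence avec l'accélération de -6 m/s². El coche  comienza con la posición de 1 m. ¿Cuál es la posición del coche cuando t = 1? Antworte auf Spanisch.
Debemos encontrar la antiderivada de nuestra ecuación del snap s(t) = -720·t^2 - 240·t + 48 4 veces. La antiderivada del snap es la sacudida. Usando j(0) = 24, obtenemos j(t) = -240·t^3 - 120·t^2 + 48·t + 24. Tomando ∫j(t)dt y aplicando a(0) = -6, encontramos a(t) = -60·t^4 - 40·t^3 + 24·t^2 + 24·t - 6. La integral de la aceleración es la velocidad. Usando v(0) = -1, obtenemos v(t) = -12·t^5 - 10·t^4 + 8·t^3 + 12·t^2 - 6·t - 1. La antiderivada de la velocidad, con x(0) = 1, da la posición: x(t) = -2·t^6 - 2·t^5 + 2·t^4 + 4·t^3 - 3·t^2 - t + 1. Usando x(t) = -2·t^6 - 2·t^5 + 2·t^4 + 4·t^3 - 3·t^2 - t + 1 y sustituyendo t = 1, encontramos x = -1.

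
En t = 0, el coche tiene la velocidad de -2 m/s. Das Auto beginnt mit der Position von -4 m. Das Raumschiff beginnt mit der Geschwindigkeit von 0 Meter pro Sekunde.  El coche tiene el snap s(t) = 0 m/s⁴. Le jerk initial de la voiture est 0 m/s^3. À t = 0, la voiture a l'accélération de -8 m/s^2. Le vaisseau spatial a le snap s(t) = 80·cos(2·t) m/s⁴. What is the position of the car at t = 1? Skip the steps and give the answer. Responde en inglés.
The answer is -10.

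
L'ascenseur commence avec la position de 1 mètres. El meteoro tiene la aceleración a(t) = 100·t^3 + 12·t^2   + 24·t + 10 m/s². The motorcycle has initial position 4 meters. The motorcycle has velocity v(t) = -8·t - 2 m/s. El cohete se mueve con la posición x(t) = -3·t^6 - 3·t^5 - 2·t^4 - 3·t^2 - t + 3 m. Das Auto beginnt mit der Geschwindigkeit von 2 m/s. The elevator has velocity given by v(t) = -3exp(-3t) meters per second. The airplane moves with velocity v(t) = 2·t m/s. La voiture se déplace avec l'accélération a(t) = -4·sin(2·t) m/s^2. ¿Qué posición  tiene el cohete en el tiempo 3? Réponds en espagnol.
Tenemos la posición x(t) = -3·t^6 - 3·t^5 - 2·t^4 - 3·t^2 - t + 3. Sustituyendo t = 3: x(3) = -3105.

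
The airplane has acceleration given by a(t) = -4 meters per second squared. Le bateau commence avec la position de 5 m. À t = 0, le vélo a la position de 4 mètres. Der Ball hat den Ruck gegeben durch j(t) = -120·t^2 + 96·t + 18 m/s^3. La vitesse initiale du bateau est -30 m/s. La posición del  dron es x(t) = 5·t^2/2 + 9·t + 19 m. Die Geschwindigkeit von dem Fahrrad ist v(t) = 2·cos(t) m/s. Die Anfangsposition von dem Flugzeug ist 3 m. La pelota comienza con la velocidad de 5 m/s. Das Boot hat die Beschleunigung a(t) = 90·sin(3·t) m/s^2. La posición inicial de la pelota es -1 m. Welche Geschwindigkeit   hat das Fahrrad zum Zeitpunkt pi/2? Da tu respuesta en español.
De la ecuación de la velocidad v(t) = 2·cos(t), sustituimos t = pi/2 para obtener v = 0.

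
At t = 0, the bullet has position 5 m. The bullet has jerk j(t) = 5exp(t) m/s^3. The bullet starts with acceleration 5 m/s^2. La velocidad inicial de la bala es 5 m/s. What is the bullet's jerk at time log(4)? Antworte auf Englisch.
We have jerk j(t) = 5·exp(t). Substituting t = log(4): j(log(4)) = 20.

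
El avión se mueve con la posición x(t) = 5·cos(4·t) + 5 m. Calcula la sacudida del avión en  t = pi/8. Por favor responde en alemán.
Wir müssen unsere Gleichung für die Position x(t) = 5·cos(4·t) + 5 3-mal ableiten. Durch Ableiten von der Position erhalten wir die Geschwindigkeit: v(t) = -20·sin(4·t). Die Ableitung von der Geschwindigkeit ergibt die Beschleunigung: a(t) = -80·cos(4·t). Die Ableitung von der Beschleunigung ergibt den Ruck: j(t) = 320·sin(4·t). Mit j(t) = 320·sin(4·t) und Einsetzen von t = pi/8, finden wir j = 320.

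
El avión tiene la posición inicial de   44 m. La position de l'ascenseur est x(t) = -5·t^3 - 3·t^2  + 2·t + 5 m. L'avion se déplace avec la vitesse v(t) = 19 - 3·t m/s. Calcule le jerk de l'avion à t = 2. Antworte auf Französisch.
Nous devons dériver notre équation de la vitesse v(t) = 19 - 3·t 2 fois. La dérivée de la vitesse donne l'accélération: a(t) = -3. La dérivée de l'accélération donne le jerk: j(t) = 0. En utilisant j(t) = 0 et en substituant t = 2, nous trouvons j = 0.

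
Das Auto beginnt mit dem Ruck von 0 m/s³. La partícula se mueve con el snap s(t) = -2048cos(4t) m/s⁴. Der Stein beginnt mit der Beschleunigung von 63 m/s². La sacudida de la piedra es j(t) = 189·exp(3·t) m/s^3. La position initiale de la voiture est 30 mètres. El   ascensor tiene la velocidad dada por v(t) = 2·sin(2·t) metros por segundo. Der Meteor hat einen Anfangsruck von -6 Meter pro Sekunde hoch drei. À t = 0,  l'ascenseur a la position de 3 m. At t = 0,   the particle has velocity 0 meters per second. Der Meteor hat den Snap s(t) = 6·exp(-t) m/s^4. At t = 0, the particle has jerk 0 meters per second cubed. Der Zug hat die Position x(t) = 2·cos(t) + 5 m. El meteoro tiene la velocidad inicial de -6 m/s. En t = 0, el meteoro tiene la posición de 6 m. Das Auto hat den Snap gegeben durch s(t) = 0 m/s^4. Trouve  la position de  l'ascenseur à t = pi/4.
Pour résoudre ceci, nous devons prendre 1 primitive de notre équation de la vitesse v(t) = 2·sin(2·t). La primitive de la vitesse est la position. En utilisant x(0) = 3, nous obtenons x(t) = 4 - cos(2·t). De l'équation de la position x(t) = 4 - cos(2·t), nous substituons t = pi/4 pour obtenir x = 4.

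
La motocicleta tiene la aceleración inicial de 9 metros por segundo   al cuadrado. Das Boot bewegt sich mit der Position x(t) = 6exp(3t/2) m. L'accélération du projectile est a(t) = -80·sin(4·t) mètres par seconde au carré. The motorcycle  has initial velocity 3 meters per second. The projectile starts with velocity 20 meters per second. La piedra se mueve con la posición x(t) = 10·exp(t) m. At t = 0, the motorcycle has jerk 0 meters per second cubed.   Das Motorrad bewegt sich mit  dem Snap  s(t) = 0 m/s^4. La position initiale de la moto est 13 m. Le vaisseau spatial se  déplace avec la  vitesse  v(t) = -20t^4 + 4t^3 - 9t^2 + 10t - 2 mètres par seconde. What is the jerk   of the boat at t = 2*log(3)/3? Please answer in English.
To solve this, we need to take 3 derivatives of our position equation x(t) = 6·exp(3·t/2). Taking d/dt of x(t), we find v(t) = 9·exp(3·t/2). Differentiating velocity, we get acceleration: a(t) = 27·exp(3·t/2)/2. Taking d/dt of a(t), we find j(t) = 81·exp(3·t/2)/4. From the given jerk equation j(t) = 81·exp(3·t/2)/4, we substitute t = 2*log(3)/3 to get j = 243/4.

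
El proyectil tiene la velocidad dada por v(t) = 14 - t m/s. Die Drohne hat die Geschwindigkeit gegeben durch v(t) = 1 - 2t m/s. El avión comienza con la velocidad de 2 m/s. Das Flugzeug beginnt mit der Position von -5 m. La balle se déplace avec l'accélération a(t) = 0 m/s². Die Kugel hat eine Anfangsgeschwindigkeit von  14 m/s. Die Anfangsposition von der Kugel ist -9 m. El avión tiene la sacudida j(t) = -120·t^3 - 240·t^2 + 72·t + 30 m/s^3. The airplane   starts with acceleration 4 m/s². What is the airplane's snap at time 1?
Starting from jerk j(t) = -120·t^3 - 240·t^2 + 72·t + 30, we take 1 derivative. The derivative of jerk gives snap: s(t) = -360·t^2 - 480·t + 72. Using s(t) = -360·t^2 - 480·t + 72 and substituting t = 1, we find s = -768.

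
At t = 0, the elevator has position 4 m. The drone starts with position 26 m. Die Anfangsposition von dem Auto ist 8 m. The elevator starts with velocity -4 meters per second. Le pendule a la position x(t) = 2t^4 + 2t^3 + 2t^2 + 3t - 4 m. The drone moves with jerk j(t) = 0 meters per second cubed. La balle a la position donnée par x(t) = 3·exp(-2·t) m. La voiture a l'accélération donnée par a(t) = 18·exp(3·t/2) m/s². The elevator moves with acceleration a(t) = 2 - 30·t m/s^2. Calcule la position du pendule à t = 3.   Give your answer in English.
From the given position equation x(t) = 2·t^4 + 2·t^3 + 2·t^2 + 3·t - 4, we substitute t = 3 to get x = 239.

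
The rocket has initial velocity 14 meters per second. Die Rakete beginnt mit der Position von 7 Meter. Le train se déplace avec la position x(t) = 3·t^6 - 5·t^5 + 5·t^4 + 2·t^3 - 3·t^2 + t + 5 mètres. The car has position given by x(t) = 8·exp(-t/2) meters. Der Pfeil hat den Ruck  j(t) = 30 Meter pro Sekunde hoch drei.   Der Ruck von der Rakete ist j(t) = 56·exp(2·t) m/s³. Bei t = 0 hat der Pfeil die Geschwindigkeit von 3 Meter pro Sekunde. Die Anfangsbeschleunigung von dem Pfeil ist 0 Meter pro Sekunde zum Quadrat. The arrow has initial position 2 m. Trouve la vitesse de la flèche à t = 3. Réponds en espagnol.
Debemos encontrar la integral de nuestra ecuación de la sacudida j(t) = 30 2 veces. Integrando la sacudida y usando la condición inicial a(0) = 0, obtenemos a(t) = 30·t. La antiderivada de la aceleración, con v(0) = 3, da la velocidad: v(t) = 15·t^2 + 3. De la ecuación de la velocidad v(t) = 15·t^2 + 3, sustituimos t = 3 para obtener v = 138.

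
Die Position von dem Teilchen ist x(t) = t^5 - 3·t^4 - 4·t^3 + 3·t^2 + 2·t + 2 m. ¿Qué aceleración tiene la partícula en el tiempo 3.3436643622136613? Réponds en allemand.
Um dies zu lösen, müssen wir 2 Ableitungen unserer Gleichung für die Position x(t) = t^5 - 3·t^4 - 4·t^3 + 3·t^2 + 2·t + 2 nehmen. Mit d/dt von x(t) finden wir v(t) = 5·t^4 - 12·t^3 - 12·t^2 + 6·t + 2. Mit d/dt von v(t) finden wir a(t) = 20·t^3 - 36·t^2 - 24·t + 6. Wir haben die Beschleunigung a(t) = 20·t^3 - 36·t^2 - 24·t + 6. Durch Einsetzen von t = 3.3436643622136613: a(3.3436643622136613) = 270.918227501733.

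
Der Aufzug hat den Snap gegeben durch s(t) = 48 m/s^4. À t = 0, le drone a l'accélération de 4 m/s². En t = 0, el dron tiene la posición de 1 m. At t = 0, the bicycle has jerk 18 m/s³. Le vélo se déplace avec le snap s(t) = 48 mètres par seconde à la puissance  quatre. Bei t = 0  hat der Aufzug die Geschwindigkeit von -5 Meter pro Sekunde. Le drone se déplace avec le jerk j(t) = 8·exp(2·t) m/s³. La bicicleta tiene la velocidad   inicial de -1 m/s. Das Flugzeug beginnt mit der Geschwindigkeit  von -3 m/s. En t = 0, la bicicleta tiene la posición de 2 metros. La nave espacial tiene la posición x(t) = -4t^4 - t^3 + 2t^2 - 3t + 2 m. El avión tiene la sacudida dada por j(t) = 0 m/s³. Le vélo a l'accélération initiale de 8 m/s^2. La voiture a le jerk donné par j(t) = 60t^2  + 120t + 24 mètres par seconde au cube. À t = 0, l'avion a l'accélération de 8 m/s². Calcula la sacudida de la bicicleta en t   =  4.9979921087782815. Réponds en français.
Pour résoudre ceci, nous devons prendre 1 primitive de notre équation du snap s(t) = 48. En prenant ∫s(t)dt et en appliquant j(0) = 18, nous trouvons j(t) = 48·t + 18. De l'équation du jerk j(t) = 48·t + 18, nous substituons t = 4.9979921087782815 pour obtenir j = 257.903621221358.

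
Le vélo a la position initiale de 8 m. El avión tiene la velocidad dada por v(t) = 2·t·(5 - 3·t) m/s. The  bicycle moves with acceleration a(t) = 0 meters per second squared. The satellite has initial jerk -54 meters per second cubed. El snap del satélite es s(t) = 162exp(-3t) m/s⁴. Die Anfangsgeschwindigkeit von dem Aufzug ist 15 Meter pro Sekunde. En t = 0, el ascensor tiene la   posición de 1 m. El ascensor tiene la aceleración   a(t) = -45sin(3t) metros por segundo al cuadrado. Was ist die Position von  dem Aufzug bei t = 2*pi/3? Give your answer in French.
Pour résoudre ceci, nous devons prendre 2 primitives de notre équation de l'accélération a(t) = -45·sin(3·t). L'intégrale de l'accélération, avec v(0) = 15, donne la vitesse: v(t) = 15·cos(3·t). L'intégrale de la vitesse, avec x(0) = 1, donne la position: x(t) = 5·sin(3·t) + 1. Nous avons la position x(t) = 5·sin(3·t) + 1. En substituant t = 2*pi/3: x(2*pi/3) = 1.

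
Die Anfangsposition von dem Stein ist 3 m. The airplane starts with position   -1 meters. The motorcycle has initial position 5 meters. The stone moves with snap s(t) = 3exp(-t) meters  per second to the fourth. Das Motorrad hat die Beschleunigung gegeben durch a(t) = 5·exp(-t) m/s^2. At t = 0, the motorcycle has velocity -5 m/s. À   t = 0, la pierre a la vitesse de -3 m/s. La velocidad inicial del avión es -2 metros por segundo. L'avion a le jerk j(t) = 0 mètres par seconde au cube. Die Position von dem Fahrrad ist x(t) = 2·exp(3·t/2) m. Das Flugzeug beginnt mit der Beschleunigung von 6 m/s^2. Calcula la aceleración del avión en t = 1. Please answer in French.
En partant du jerk j(t) = 0, nous prenons 1 intégrale. En prenant ∫j(t)dt et en appliquant a(0) = 6, nous trouvons a(t) = 6. En utilisant a(t) = 6 et en substituant t = 1, nous trouvons a = 6.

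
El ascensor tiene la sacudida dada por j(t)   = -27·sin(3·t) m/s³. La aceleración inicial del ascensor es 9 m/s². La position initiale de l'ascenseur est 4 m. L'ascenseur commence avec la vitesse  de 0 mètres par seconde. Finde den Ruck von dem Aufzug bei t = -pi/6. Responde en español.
Tenemos la sacudida j(t) = -27·sin(3·t). Sustituyendo t = -pi/6: j(-pi/6) = 27.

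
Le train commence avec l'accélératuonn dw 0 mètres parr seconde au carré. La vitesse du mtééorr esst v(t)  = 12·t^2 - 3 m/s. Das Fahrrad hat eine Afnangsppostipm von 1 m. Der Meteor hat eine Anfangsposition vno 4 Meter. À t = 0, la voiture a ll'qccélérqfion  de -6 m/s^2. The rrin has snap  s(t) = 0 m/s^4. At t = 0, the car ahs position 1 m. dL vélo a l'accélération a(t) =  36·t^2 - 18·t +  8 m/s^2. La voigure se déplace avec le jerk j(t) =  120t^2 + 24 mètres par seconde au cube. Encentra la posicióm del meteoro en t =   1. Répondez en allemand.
Wir müssen unsere Gleichung für die Geschwindigkeit v(t) = 12·t^2 - 3 1-mal integrieren. Durch Integration von der Geschwindigkeit und Verwendung der Anfangsbedingung x(0) = 4, erhalten wir x(t) = 4·t^3 - 3·t + 4. Wir haben die Position x(t) = 4·t^3 - 3·t + 4. Durch Einsetzen von t = 1: x(1) = 5.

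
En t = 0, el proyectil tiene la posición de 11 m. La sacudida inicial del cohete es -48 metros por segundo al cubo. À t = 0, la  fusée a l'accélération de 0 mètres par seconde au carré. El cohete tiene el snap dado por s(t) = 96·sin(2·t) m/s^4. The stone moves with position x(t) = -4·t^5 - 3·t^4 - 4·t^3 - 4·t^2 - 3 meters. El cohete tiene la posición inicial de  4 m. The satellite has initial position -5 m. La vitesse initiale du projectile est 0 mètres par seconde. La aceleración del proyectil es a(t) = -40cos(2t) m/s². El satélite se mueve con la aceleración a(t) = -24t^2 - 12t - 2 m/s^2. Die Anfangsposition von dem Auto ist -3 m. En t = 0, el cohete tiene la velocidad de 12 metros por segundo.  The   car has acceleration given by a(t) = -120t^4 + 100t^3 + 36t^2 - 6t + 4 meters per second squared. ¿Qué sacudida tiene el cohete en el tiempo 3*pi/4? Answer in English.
To solve this, we need to take 1 integral of our snap equation s(t) = 96·sin(2·t). Integrating snap and using the initial condition j(0) = -48, we get j(t) = -48·cos(2·t). We have jerk j(t) = -48·cos(2·t). Substituting t = 3*pi/4: j(3*pi/4) = 0.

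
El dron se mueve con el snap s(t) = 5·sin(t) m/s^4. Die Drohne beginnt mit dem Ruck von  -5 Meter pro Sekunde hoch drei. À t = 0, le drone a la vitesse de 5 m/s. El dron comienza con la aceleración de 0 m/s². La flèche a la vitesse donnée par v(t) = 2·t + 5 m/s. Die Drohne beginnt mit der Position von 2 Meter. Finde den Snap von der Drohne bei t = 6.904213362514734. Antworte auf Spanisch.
Usando s(t) = 5·sin(t) y sustituyendo t = 6.904213362514734, encontramos s = 2.90935782716048.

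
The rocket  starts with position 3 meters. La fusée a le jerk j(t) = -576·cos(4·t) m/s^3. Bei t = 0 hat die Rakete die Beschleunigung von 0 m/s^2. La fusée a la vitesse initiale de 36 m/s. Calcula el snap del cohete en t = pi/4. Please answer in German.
Wir müssen unsere Gleichung für den Ruck j(t) = -576·cos(4·t) 1-mal ableiten. Durch Ableiten von dem Ruck erhalten wir den Snap: s(t) = 2304·sin(4·t). Mit s(t) = 2304·sin(4·t) und Einsetzen von t = pi/4, finden wir s = 0.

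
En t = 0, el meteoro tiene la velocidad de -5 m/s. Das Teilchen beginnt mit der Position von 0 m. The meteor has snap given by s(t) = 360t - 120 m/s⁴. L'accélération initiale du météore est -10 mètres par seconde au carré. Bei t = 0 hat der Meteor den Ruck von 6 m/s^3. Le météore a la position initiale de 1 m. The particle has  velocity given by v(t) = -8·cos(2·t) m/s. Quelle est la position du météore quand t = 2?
Pour résoudre ceci, nous devons prendre 4 primitives de notre équation du snap s(t) = 360·t - 120. En prenant ∫s(t)dt et en appliquant j(0) = 6, nous trouvons j(t) = 180·t^2 - 120·t + 6. En prenant ∫j(t)dt et en appliquant a(0) = -10, nous trouvons a(t) = 60·t^3 - 60·t^2 + 6·t - 10. En prenant ∫a(t)dt et en appliquant v(0) = -5, nous trouvons v(t) = 15·t^4 - 20·t^3 + 3·t^2 - 10·t - 5. En prenant ∫v(t)dt et en appliquant x(0) = 1, nous trouvons x(t) = 3·t^5 - 5·t^4 + t^3 - 5·t^2 - 5·t + 1. Nous avons la position x(t) = 3·t^5 - 5·t^4 + t^3 - 5·t^2 - 5·t + 1. En substituant t = 2: x(2) = -5.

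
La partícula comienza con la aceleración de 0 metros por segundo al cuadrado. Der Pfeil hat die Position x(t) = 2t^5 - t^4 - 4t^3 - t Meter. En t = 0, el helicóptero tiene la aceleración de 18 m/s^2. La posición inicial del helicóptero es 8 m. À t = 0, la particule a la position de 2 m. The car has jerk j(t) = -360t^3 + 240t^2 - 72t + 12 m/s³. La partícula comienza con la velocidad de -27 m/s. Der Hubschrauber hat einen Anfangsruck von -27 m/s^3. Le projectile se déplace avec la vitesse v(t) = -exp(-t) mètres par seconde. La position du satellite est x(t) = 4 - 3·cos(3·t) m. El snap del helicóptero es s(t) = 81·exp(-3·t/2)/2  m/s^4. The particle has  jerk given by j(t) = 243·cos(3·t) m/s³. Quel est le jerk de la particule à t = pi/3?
De l'équation du jerk j(t) = 243·cos(3·t), nous substituons t = pi/3 pour obtenir j = -243.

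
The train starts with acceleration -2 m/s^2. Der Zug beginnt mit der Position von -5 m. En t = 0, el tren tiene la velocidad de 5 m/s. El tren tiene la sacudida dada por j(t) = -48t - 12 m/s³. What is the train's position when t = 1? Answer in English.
We need to integrate our jerk equation j(t) = -48·t - 12 3 times. The antiderivative of jerk, with a(0) = -2, gives acceleration: a(t) = -24·t^2 - 12·t - 2. Integrating acceleration and using the initial condition v(0) = 5, we get v(t) = -8·t^3 - 6·t^2 - 2·t + 5. Taking ∫v(t)dt and applying x(0) = -5, we find x(t) = -2·t^4 - 2·t^3 - t^2 + 5·t - 5. Using x(t) = -2·t^4 - 2·t^3 - t^2 + 5·t - 5 and substituting t = 1, we find x = -5.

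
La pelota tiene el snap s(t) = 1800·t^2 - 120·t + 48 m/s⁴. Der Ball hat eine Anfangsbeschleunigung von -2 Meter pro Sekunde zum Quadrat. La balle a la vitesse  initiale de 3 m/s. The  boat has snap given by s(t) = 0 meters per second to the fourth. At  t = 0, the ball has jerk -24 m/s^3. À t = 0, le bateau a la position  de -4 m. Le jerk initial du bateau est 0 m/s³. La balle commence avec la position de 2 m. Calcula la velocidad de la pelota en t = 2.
Debemos encontrar la integral de nuestra ecuación del snap s(t) = 1800·t^2 - 120·t + 48 3 veces. Integrando el snap y usando la condición inicial j(0) = -24, obtenemos j(t) = 600·t^3 - 60·t^2 + 48·t - 24. Tomando ∫j(t)dt y aplicando a(0) = -2, encontramos a(t) = 150·t^4 - 20·t^3 + 24·t^2 - 24·t - 2. Tomando ∫a(t)dt y aplicando v(0) = 3, encontramos v(t) = 30·t^5 - 5·t^4 + 8·t^3 - 12·t^2 - 2·t + 3. Usando v(t) = 30·t^5 - 5·t^4 + 8·t^3 - 12·t^2 - 2·t + 3 y sustituyendo t = 2, encontramos v = 895.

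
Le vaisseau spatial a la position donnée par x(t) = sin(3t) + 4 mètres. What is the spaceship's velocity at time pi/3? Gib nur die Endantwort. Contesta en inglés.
v(pi/3) = -3.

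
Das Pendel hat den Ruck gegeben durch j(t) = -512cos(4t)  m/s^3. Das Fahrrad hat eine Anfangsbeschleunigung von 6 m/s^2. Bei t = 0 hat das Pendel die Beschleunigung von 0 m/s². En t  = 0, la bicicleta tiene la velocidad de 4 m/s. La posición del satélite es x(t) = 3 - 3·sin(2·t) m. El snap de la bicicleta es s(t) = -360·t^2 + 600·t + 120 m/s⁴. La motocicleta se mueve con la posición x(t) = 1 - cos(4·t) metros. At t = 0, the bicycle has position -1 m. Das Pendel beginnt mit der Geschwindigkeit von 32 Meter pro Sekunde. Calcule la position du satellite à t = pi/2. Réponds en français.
Nous avons la position x(t) = 3 - 3·sin(2·t). En substituant t = pi/2: x(pi/2) = 3.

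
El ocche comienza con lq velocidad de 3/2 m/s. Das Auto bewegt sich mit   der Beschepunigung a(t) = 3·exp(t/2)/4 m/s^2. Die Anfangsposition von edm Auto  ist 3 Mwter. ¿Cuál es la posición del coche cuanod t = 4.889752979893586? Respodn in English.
To solve this, we need to take 2 integrals of our acceleration equation a(t) = 3·exp(t/2)/4. Taking ∫a(t)dt and applying v(0) = 3/2, we find v(t) = 3·exp(t/2)/2. Finding the antiderivative of v(t) and using x(0) = 3: x(t) = 3·exp(t/2). From the given position equation x(t) = 3·exp(t/2), we substitute t = 4.889752979893586 to get x = 34.5873766439655.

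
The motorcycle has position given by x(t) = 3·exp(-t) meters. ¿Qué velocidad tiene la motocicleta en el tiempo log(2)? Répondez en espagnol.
Partiendo de la posición x(t) = 3·exp(-t), tomamos 1 derivada. La derivada de la posición da la velocidad: v(t) = -3·exp(-t). Usando v(t) = -3·exp(-t) y sustituyendo t = log(2), encontramos v = -3/2.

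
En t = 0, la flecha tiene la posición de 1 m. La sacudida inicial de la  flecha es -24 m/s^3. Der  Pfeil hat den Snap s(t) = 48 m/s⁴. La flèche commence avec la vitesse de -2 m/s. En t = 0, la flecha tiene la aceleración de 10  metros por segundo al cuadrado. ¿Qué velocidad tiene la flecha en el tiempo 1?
Partiendo del snap s(t) = 48, tomamos 3 integrales. Tomando ∫s(t)dt y aplicando j(0) = -24, encontramos j(t) = 48·t - 24. La antiderivada de la sacudida es la aceleración. Usando a(0) = 10, obtenemos a(t) = 24·t^2 - 24·t + 10. Tomando ∫a(t)dt y aplicando v(0) = -2, encontramos v(t) = 8·t^3 - 12·t^2 + 10·t - 2. De la ecuación de la velocidad v(t) = 8·t^3 - 12·t^2 + 10·t - 2, sustituimos t = 1 para obtener v = 4.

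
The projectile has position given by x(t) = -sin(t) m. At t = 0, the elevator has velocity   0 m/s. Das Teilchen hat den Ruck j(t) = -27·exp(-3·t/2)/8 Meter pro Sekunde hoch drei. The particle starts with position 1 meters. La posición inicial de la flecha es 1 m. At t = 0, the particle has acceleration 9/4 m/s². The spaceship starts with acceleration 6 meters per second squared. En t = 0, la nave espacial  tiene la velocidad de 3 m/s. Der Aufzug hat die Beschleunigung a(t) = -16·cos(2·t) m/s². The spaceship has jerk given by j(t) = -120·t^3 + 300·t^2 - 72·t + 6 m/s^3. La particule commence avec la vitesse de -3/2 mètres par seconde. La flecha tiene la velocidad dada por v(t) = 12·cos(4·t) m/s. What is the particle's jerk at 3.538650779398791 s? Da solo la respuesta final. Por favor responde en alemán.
Der Ruck bei t = 3.538650779398791 ist j = -0.0167127923339364.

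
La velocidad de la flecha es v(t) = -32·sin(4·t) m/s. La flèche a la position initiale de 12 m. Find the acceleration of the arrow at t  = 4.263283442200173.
We must differentiate our velocity equation v(t) = -32·sin(4·t) 1 time. Differentiating velocity, we get acceleration: a(t) = -128·cos(4·t). We have acceleration a(t) = -128·cos(4·t). Substituting t = 4.263283442200173: a(4.263283442200173) = 28.6356953398619.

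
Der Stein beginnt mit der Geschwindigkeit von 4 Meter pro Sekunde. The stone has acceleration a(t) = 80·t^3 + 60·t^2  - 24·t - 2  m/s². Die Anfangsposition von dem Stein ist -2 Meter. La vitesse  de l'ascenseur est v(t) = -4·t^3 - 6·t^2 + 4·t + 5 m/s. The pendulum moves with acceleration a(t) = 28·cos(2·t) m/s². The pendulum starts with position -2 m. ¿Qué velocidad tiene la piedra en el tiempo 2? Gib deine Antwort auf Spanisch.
Debemos encontrar la integral de nuestra ecuación de la aceleración a(t) = 80·t^3 + 60·t^2 - 24·t - 2 1 vez. Tomando ∫a(t)dt y aplicando v(0) = 4, encontramos v(t) = 20·t^4 + 20·t^3 - 12·t^2 - 2·t + 4. Usando v(t) = 20·t^4 + 20·t^3 - 12·t^2 - 2·t + 4 y sustituyendo t = 2, encontramos v = 432.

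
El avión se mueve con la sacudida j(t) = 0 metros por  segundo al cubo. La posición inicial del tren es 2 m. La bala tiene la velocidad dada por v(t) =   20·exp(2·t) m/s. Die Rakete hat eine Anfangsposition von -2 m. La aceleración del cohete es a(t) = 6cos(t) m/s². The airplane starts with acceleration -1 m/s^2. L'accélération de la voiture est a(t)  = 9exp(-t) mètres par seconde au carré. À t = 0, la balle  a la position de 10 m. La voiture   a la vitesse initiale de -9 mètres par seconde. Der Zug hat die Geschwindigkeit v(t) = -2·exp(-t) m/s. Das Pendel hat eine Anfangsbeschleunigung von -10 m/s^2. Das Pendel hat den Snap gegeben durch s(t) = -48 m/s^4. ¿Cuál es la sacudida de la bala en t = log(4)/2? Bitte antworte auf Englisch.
Starting from velocity v(t) = 20·exp(2·t), we take 2 derivatives. Taking d/dt of v(t), we find a(t) = 40·exp(2·t). Differentiating acceleration, we get jerk: j(t) = 80·exp(2·t). We have jerk j(t) = 80·exp(2·t). Substituting t = log(4)/2: j(log(4)/2) = 320.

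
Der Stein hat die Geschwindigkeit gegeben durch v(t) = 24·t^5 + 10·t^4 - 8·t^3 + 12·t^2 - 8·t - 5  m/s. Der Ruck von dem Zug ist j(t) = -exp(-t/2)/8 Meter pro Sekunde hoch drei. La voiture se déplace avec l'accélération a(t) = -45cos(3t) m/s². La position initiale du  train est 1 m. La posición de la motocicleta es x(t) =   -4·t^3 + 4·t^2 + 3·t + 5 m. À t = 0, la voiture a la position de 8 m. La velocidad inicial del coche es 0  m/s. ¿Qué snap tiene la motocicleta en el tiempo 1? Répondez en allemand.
Ausgehend von der Position x(t) = -4·t^3 + 4·t^2 + 3·t + 5, nehmen wir 4 Ableitungen. Durch Ableiten von der Position erhalten wir die Geschwindigkeit: v(t) = -12·t^2 + 8·t + 3. Die Ableitung von der Geschwindigkeit ergibt die Beschleunigung: a(t) = 8 - 24·t. Mit d/dt von a(t) finden wir j(t) = -24. Mit d/dt von j(t) finden wir s(t) = 0. Mit s(t) = 0 und Einsetzen von t = 1, finden wir s = 0.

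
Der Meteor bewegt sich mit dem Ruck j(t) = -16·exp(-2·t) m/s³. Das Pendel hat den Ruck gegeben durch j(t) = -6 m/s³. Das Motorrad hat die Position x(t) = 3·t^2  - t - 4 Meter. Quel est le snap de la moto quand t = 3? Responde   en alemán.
Um dies zu lösen, müssen wir 4 Ableitungen unserer Gleichung für die Position x(t) = 3·t^2 - t - 4 nehmen. Mit d/dt von x(t) finden wir v(t) = 6·t - 1. Die Ableitung von der Geschwindigkeit ergibt die Beschleunigung: a(t) = 6. Mit d/dt von a(t) finden wir j(t) = 0. Mit d/dt von j(t) finden wir s(t) = 0. Aus der Gleichung für den Snap s(t) = 0, setzen wir t = 3 ein und erhalten s = 0.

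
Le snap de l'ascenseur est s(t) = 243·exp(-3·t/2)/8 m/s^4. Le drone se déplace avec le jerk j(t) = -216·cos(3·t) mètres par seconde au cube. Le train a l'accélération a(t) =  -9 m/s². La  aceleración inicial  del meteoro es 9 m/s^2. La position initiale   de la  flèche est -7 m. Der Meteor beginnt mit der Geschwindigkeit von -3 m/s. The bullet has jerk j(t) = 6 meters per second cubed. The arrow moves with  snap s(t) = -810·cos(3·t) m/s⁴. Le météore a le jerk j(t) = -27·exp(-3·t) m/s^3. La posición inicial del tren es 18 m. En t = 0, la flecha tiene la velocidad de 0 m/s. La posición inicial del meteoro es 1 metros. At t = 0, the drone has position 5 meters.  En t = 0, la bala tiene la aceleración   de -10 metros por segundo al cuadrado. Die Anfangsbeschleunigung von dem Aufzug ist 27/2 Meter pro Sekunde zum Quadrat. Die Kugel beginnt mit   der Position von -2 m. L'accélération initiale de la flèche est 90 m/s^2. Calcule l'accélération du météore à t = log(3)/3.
Nous devons trouver la primitive de notre équation du jerk j(t) = -27·exp(-3·t) 1 fois. En prenant ∫j(t)dt et en appliquant a(0) = 9, nous trouvons a(t) = 9·exp(-3·t). De l'équation de l'accélération a(t) = 9·exp(-3·t), nous substituons t = log(3)/3 pour obtenir a = 3.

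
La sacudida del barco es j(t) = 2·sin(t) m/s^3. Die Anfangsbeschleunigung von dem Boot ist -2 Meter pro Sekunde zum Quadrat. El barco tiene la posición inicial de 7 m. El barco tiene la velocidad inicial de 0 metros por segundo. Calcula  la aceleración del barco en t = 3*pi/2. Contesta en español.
Para resolver esto, necesitamos tomar 1 integral de nuestra ecuación de la sacudida j(t) = 2·sin(t). Tomando ∫j(t)dt y aplicando a(0) = -2, encontramos a(t) = -2·cos(t). Usando a(t) = -2·cos(t) y sustituyendo t = 3*pi/2, encontramos a = 0.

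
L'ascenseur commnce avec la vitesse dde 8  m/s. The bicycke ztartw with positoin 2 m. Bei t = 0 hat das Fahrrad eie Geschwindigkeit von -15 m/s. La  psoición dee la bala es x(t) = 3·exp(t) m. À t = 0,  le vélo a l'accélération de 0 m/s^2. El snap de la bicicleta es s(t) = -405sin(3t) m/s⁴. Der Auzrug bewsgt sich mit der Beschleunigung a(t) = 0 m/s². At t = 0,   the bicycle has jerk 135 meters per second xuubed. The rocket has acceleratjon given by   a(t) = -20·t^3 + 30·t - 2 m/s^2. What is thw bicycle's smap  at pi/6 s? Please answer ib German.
Mit s(t) = -405·sin(3·t) und Einsetzen von t = pi/6, finden wir s = -405.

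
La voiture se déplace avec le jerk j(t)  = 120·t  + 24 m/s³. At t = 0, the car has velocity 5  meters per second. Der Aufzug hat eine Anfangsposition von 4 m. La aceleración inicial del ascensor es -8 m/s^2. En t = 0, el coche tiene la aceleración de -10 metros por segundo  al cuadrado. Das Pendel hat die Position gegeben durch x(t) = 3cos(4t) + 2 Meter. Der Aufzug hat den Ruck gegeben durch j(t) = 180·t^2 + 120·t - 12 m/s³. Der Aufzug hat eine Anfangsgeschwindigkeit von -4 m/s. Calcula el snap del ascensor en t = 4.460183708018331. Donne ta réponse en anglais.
Starting from jerk j(t) = 180·t^2 + 120·t - 12, we take 1 derivative. Taking d/dt of j(t), we find s(t) = 360·t + 120. Using s(t) = 360·t + 120 and substituting t = 4.460183708018331, we find s = 1725.66613488660.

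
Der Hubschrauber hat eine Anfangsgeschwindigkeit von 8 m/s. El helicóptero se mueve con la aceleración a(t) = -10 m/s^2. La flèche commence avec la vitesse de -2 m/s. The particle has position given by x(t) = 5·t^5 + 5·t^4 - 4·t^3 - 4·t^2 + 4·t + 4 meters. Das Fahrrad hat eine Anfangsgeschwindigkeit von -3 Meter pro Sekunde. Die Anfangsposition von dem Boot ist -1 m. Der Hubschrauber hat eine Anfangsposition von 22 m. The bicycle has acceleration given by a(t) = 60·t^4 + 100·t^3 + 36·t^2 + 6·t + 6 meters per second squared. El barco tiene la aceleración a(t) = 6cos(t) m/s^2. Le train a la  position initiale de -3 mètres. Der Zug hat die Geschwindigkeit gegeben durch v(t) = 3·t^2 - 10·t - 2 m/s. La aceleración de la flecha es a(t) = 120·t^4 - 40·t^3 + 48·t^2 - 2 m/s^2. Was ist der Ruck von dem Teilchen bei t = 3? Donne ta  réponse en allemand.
Wir müssen unsere Gleichung für die Position x(t) = 5·t^5 + 5·t^4 - 4·t^3 - 4·t^2 + 4·t + 4 3-mal ableiten. Mit d/dt von x(t) finden wir v(t) = 25·t^4 + 20·t^3 - 12·t^2 - 8·t + 4. Durch Ableiten von der Geschwindigkeit erhalten wir die Beschleunigung: a(t) = 100·t^3 + 60·t^2 - 24·t - 8. Die Ableitung von der Beschleunigung ergibt den Ruck: j(t) = 300·t^2 + 120·t - 24. Wir haben den Ruck j(t) = 300·t^2 + 120·t - 24. Durch Einsetzen von t = 3: j(3) = 3036.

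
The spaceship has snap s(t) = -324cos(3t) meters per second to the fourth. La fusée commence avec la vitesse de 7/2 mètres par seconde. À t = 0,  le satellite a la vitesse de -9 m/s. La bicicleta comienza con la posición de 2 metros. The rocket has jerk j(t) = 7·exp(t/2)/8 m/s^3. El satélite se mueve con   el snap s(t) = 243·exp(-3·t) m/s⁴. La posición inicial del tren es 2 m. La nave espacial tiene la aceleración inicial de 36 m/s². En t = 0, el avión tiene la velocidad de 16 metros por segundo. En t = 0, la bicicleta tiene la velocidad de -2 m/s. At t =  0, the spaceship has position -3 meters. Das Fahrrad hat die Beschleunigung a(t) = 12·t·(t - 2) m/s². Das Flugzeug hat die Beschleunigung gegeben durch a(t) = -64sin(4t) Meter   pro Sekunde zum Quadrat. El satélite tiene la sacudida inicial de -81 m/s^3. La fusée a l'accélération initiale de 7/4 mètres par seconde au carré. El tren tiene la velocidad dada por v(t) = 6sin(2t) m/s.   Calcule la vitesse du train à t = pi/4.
De l'équation de la vitesse v(t) = 6·sin(2·t), nous substituons t = pi/4 pour obtenir v = 6.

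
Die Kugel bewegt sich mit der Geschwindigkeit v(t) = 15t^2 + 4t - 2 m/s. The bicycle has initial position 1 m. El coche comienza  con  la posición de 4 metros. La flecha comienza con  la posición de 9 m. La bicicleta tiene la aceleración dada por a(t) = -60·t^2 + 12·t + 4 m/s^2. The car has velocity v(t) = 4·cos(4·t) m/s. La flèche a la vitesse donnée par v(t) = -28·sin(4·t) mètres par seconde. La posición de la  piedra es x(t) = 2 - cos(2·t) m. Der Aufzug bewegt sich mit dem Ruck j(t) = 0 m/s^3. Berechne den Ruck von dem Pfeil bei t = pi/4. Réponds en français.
Nous devons dériver notre équation de la vitesse v(t) = -28·sin(4·t) 2 fois. En prenant d/dt de v(t), nous trouvons a(t) = -112·cos(4·t). La dérivée de l'accélération donne le jerk: j(t) = 448·sin(4·t). De l'équation du jerk j(t) = 448·sin(4·t), nous substituons t = pi/4 pour obtenir j = 0.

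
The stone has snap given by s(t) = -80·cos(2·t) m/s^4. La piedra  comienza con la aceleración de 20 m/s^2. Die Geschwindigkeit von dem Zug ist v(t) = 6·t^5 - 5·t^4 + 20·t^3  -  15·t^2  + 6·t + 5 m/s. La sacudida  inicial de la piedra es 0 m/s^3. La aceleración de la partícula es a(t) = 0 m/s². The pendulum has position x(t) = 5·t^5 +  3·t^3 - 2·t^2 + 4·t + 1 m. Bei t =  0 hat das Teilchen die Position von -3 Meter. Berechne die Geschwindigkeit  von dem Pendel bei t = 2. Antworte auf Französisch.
Pour résoudre ceci, nous devons prendre 1 dérivée de notre équation de la position x(t) = 5·t^5 + 3·t^3 - 2·t^2 + 4·t + 1. La dérivée de la position donne la vitesse: v(t) = 25·t^4 + 9·t^2 - 4·t + 4. De l'équation de la vitesse v(t) = 25·t^4 + 9·t^2 - 4·t + 4, nous substituons t = 2 pour obtenir v = 432.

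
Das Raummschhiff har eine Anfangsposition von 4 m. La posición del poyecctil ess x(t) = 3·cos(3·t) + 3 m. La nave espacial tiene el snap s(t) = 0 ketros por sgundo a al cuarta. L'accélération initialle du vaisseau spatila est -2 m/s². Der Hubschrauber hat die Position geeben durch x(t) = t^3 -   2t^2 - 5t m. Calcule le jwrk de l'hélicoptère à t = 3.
Nous devons dériver notre équation de la position x(t) = t^3 - 2·t^2 - 5·t 3 fois. En dérivant la position, nous obtenons la vitesse: v(t) = 3·t^2 - 4·t - 5. En dérivant la vitesse, nous obtenons l'accélération: a(t) = 6·t - 4. En prenant d/dt de a(t), nous trouvons j(t) = 6. En utilisant j(t) = 6 et en substituant t = 3, nous trouvons j = 6.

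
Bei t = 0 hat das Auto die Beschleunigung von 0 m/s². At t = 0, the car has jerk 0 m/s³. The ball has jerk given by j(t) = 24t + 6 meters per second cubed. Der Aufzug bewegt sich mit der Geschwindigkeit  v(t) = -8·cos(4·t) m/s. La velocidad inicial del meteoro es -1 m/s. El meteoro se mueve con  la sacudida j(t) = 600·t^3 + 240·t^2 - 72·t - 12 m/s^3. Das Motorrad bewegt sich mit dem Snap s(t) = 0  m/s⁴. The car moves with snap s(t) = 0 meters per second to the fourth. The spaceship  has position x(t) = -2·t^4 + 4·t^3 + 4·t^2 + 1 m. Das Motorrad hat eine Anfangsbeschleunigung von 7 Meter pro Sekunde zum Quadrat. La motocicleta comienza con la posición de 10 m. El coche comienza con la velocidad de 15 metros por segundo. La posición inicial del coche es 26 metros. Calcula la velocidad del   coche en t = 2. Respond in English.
We need to integrate our snap equation s(t) = 0 3 times. Finding the antiderivative of s(t) and using j(0) = 0: j(t) = 0. The antiderivative of jerk, with a(0) = 0, gives acceleration: a(t) = 0. The integral of acceleration is velocity. Using v(0) = 15, we get v(t) = 15. Using v(t) = 15 and substituting t = 2, we find v = 15.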